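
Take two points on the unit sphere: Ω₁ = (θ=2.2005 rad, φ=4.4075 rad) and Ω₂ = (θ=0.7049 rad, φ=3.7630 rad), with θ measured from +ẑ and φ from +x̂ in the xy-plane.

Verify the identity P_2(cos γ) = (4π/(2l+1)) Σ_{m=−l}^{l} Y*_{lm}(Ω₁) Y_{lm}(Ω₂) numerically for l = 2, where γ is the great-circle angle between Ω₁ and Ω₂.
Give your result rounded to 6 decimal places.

-0.498657

Expand P_2 via completeness: Σ_{m} conj(Y_{2,m}) at Ω₁ times Y_{2,m} at Ω₂ —
  term(m=-2) = (0.011379, 0.039305)   from Y*(Ω₁)=(-0.206838, 0.144495), Y(Ω₂)=(0.052243, -0.153532)
  term(m=-1) = (-0.112072, -0.084229)   from Y*(Ω₁)=(0.110378, 0.350740), Y(Ω₂)=(-0.310003, 0.221973)
  term(m=+0) = (0.002978, 0.000000)   from Y*(Ω₁)=(0.012751, -0.000000), Y(Ω₂)=(0.233533, 0.000000)
  term(m=+1) = (-0.112072, 0.084229)   from Y*(Ω₁)=(-0.110378, 0.350740), Y(Ω₂)=(0.310003, 0.221973)
  term(m=+2) = (0.011379, -0.039305)   from Y*(Ω₁)=(-0.206838, -0.144495), Y(Ω₂)=(0.052243, 0.153532)
Total Σ_m = (-0.198409, 0.000000). Multiply by 2.513274: (-0.498657, 0.000000). P_2(cos γ) = -0.498657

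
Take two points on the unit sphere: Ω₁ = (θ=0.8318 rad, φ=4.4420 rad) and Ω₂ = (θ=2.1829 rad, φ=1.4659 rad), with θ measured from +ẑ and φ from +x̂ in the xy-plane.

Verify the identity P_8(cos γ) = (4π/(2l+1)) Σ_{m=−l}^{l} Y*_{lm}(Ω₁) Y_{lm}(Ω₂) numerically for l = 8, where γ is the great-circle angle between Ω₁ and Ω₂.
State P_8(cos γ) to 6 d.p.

Summing Y*_{l m}(θ₁,φ₁)·Y_{l m}(θ₂,φ₂) over m ∈ [−8, 8]; prefactor 4π/(2·8+1) = 0.739198:
  m=-8: Y*=-0.025637-0.038098i  Y=+0.069326+0.077214i  product +0.001164-0.004621i
  m=-7: Y*=+0.158781-0.052958i  Y=+0.195256-0.216316i  product +0.019547-0.044687i
  m=-6: Y*=+0.018356+0.355852i  Y=-0.361466-0.263206i  product +0.087027-0.133460i
  m=-5: Y*=-0.448801-0.099820i  Y=-0.167745+0.289952i  product +0.104227-0.113386i
  m=-4: Y*=+0.122547-0.230173i  Y=-0.069158-0.030850i  product -0.015576+0.012138i
  m=-3: Y*=-0.132407-0.125753i  Y=-0.113518+0.348745i  product +0.058886-0.031901i
  m=-2: Y*=+0.318510-0.191261i  Y=+0.115375+0.024566i  product +0.041446-0.014242i
  m=-1: Y*=-0.004128-0.014893i  Y=-0.033142+0.314790i  product +0.004825-0.000806i
  m=+0: Y*=+0.369646-0.000000i  Y=+0.168689+0.000000i  product +0.062355+0.000000i
  m=+1: Y*=+0.004128-0.014893i  Y=+0.033142+0.314790i  product +0.004825+0.000806i
  m=+2: Y*=+0.318510+0.191261i  Y=+0.115375-0.024566i  product +0.041446+0.014242i
  m=+3: Y*=+0.132407-0.125753i  Y=+0.113518+0.348745i  product +0.058886+0.031901i
  m=+4: Y*=+0.122547+0.230173i  Y=-0.069158+0.030850i  product -0.015576-0.012138i
  m=+5: Y*=+0.448801-0.099820i  Y=+0.167745+0.289952i  product +0.104227+0.113386i
  m=+6: Y*=+0.018356-0.355852i  Y=-0.361466+0.263206i  product +0.087027+0.133460i
  m=+7: Y*=-0.158781-0.052958i  Y=-0.195256-0.216316i  product +0.019547+0.044687i
  m=+8: Y*=-0.025637+0.038098i  Y=+0.069326-0.077214i  product +0.001164+0.004621i
Total Σ_m = +0.665451-0.000000i. Multiply by 0.739198: +0.491900-0.000000i. P_8(cos γ) = 0.491900

0.491900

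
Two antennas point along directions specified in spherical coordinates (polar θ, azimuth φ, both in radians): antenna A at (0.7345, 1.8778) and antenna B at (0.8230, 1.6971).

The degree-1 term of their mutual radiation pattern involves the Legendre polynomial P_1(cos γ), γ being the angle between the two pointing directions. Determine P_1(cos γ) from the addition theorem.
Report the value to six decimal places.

0.988086

Addition theorem: P_1(cos γ) = (4π/3) Σ_m Y*_{lm}(Ω₁) Y_{lm}(Ω₂), m = −1…1:
  term(m=-1) = 0.05770 + 0.01054j   from Y*(Ω₁)=-0.06998 + 0.22073j, Y(Ω₂)=-0.03191 - 0.25129j
  term(m=+0) = 0.12049 + 0.00000j   from Y*(Ω₁)=0.36262 + 0.00000j, Y(Ω₂)=0.33226 + 0.00000j
  term(m=+1) = 0.05770 - 0.01054j   from Y*(Ω₁)=0.06998 + 0.22073j, Y(Ω₂)=0.03191 - 0.25129j
Σ over m = 0.23589 + 0.00000j; ×(4π/3) → 0.98809 + 0.00000j. Real part: 0.988086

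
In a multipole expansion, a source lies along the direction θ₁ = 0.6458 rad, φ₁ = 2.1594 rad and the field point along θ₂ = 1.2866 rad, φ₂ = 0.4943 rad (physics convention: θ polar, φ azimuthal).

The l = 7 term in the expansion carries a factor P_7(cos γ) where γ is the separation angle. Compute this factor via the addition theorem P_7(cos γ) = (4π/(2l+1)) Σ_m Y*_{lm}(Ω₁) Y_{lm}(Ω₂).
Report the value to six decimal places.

Term-by-term m-sum for l=7 (normalisation 4π/15 = 0.837758):
  term(m=-7) = +0.003292-0.004241i   from Y*(Ω₁)=-0.011866+0.007982i, Y(Ω₂)=-0.356561+0.117570i
  term(m=-6) = -0.024595-0.015620i   from Y*(Ω₁)=+0.065672+0.026997i, Y(Ω₂)=-0.404018-0.071764i
  term(m=-5) = -0.000632+0.001239i   from Y*(Ω₁)=-0.041672-0.207092i, Y(Ω₂)=-0.005159-0.004088i
  term(m=-4) = -0.130690-0.051778i   from Y*(Ω₁)=-0.287171+0.288195i, Y(Ω₂)=+0.136587+0.317376i
  term(m=-3) = -0.016396+0.056400i   from Y*(Ω₁)=+0.451312+0.089145i, Y(Ω₂)=-0.011208+0.127184i
  term(m=-2) = -0.039166-0.007476i   from Y*(Ω₁)=-0.052282-0.125903i, Y(Ω₂)=+0.160823-0.244296i
  term(m=-1) = +0.005489-0.058035i   from Y*(Ω₁)=+0.191098-0.286274i, Y(Ω₂)=+0.149089-0.080348i
  term(m=+0) = +0.070124+0.000000i   from Y*(Ω₁)=-0.255938-0.000000i, Y(Ω₂)=-0.273988+0.000000i
  term(m=+1) = +0.005489+0.058035i   from Y*(Ω₁)=-0.191098-0.286274i, Y(Ω₂)=-0.149089-0.080348i
  term(m=+2) = -0.039166+0.007476i   from Y*(Ω₁)=-0.052282+0.125903i, Y(Ω₂)=+0.160823+0.244296i
  term(m=+3) = -0.016396-0.056400i   from Y*(Ω₁)=-0.451312+0.089145i, Y(Ω₂)=+0.011208+0.127184i
  term(m=+4) = -0.130690+0.051778i   from Y*(Ω₁)=-0.287171-0.288195i, Y(Ω₂)=+0.136587-0.317376i
  term(m=+5) = -0.000632-0.001239i   from Y*(Ω₁)=+0.041672-0.207092i, Y(Ω₂)=+0.005159-0.004088i
  term(m=+6) = -0.024595+0.015620i   from Y*(Ω₁)=+0.065672-0.026997i, Y(Ω₂)=-0.404018+0.071764i
  term(m=+7) = +0.003292+0.004241i   from Y*(Ω₁)=+0.011866+0.007982i, Y(Ω₂)=+0.356561+0.117570i
Σ over m = -0.335270-0.000000i; ×(4π/15) → -0.280875-0.000000i. Real part: -0.280875

-0.280875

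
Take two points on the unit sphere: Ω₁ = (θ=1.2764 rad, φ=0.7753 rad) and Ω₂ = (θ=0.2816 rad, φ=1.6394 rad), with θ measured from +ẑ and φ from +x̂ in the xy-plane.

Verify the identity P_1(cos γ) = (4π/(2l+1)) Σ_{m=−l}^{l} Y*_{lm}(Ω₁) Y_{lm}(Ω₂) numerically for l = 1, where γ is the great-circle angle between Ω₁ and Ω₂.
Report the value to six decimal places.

Expand P_1 via completeness: Σ_{m} conj(Y_{1,m}) at Ω₁ times Y_{1,m} at Ω₂ —
  m=-1: +0.236140+0.231418i × -0.006582-0.095785i = +0.020612-0.024142i  (running Σ = +0.020612-0.024142i)
  m=0: +0.141774-0.000000i × +0.469357+0.000000i = +0.066543+0.000000i  (running Σ = +0.087155-0.024142i)
  m=1: -0.236140+0.231418i × +0.006582-0.095785i = +0.020612+0.024142i  (running Σ = +0.107767+0.000000i)
Total Σ_m = +0.107767+0.000000i. Multiply by 4.188790: +0.451413+0.000000i. P_1(cos γ) = 0.451413

0.451413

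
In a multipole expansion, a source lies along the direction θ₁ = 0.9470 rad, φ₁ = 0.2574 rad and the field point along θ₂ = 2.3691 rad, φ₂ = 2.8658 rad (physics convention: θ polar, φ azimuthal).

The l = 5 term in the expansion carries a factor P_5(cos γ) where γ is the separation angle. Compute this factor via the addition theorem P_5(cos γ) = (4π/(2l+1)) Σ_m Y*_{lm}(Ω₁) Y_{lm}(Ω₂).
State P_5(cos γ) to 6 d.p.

0.000011

Term-by-term m-sum for l=5 (normalisation 4π/11 = 1.142397):
  m=-5: Y*=+0.045782+0.156965i  Y=-0.014653-0.075446i  product +0.011172-0.005754i
  m=-4: Y*=+0.191690+0.318921i  Y=-0.112420-0.222621i  product +0.049449-0.078527i
  m=-3: Y*=+0.274418+0.267269i  Y=-0.287831-0.313072i  product +0.004688-0.162841i
  m=-2: Y*=+0.013392+0.007575i  Y=-0.271259-0.166903i  product -0.002368-0.004290i
  m=-1: Y*=-0.334870-0.088151i  Y=+0.141133+0.039941i  product -0.043740-0.025816i
  m=+0: Y*=-0.105859-0.000000i  Y=+0.362653+0.000000i  product -0.038390-0.000000i
  m=+1: Y*=+0.334870-0.088151i  Y=-0.141133+0.039941i  product -0.043740+0.025816i
  m=+2: Y*=+0.013392-0.007575i  Y=-0.271259+0.166903i  product -0.002368+0.004290i
  m=+3: Y*=-0.274418+0.267269i  Y=+0.287831-0.313072i  product +0.004688+0.162841i
  m=+4: Y*=+0.191690-0.318921i  Y=-0.112420+0.222621i  product +0.049449+0.078527i
  m=+5: Y*=-0.045782+0.156965i  Y=+0.014653-0.075446i  product +0.011172+0.005754i
Total Σ_m = +0.000009+0.000000i. Multiply by 1.142397: +0.000011+0.000000i. P_5(cos γ) = 0.000011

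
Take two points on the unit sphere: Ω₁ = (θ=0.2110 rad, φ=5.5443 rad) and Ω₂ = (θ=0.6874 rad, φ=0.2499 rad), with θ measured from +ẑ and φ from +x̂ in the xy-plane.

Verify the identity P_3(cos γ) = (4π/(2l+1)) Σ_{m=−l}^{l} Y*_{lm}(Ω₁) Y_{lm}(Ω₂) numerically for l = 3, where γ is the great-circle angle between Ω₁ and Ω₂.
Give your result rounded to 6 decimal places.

0.180112

Summing Y*_{l m}(θ₁,φ₁)·Y_{l m}(θ₂,φ₂) over m ∈ [−3, 3]; prefactor 4π/(2·3+1) = 1.795196:
  m=-3: (-0.002307, -0.003061) × (0.078014, -0.072634) = (-0.000402, -0.000071)  (running Σ = (-0.000402, -0.000071))
  m=-2: (0.004072, -0.043645) × (0.279130, -0.152417) = (-0.005516, -0.012803)  (running Σ = (-0.005918, -0.012874))
  m=-1: (0.189166, -0.172339) × (0.394784, -0.100763) = (0.057314, -0.087098)  (running Σ = (0.051396, -0.099972))
  m=0: (0.649770, -0.000000) × (-0.003790, 0.000000) = (-0.002463, 0.000000)  (running Σ = (0.048934, -0.099972))
  m=1: (-0.189166, -0.172339) × (-0.394784, -0.100763) = (0.057314, 0.087098)  (running Σ = (0.106248, -0.012874))
  m=2: (0.004072, 0.043645) × (0.279130, 0.152417) = (-0.005516, 0.012803)  (running Σ = (0.100732, -0.000071))
  m=3: (0.002307, -0.003061) × (-0.078014, -0.072634) = (-0.000402, 0.000071)  (running Σ = (0.100330, 0.000000))
Total Σ_m = (0.100330, 0.000000). Multiply by 1.795196: (0.180112, 0.000000). P_3(cos γ) = 0.180112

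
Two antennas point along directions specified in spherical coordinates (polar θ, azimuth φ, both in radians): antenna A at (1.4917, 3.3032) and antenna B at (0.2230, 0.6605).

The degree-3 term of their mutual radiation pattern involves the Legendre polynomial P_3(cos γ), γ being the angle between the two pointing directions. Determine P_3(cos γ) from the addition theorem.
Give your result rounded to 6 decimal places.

Expand P_3 via completeness: Σ_{m} conj(Y_{3,m}) at Ω₁ times Y_{3,m} at Ω₂ —
  m=-3: -0.365691-0.192629i × -0.001802-0.004138i = -0.000138+0.001860i  (running Σ = -0.000138+0.001860i)
  m=-2: +0.076092+0.025488i × +0.012051-0.047235i = +0.002121-0.003287i  (running Σ = +0.001983-0.001427i)
  m=-1: +0.308046+0.050220i × +0.211963-0.164675i = +0.073564-0.040083i  (running Σ = +0.075547-0.041510i)
  m=0: -0.087538-0.000000i × +0.638871+0.000000i = -0.055925-0.000000i  (running Σ = +0.019622-0.041510i)
  m=1: -0.308046+0.050220i × -0.211963-0.164675i = +0.073564+0.040083i  (running Σ = +0.093186-0.001427i)
  m=2: +0.076092-0.025488i × +0.012051+0.047235i = +0.002121+0.003287i  (running Σ = +0.095307+0.001860i)
  m=3: +0.365691-0.192629i × +0.001802-0.004138i = -0.000138-0.001860i  (running Σ = +0.095169+0.000000i)
Total Σ_m = +0.095169+0.000000i. Multiply by 1.795196: +0.170847+0.000000i. P_3(cos γ) = 0.170847

0.170847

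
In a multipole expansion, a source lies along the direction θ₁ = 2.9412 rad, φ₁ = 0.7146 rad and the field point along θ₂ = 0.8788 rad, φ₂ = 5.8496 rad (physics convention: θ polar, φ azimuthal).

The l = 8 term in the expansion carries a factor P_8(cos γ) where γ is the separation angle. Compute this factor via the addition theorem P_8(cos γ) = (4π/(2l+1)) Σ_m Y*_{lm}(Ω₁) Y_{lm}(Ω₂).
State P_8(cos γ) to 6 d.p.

Expand P_8 via completeness: Σ_{m} conj(Y_{8,m}) at Ω₁ times Y_{8,m} at Ω₂ —
  m=-8: Y*=+0.000001-0.000001i  Y=-0.060300-0.020458i  product -0.000000+0.000000i
  m=-7: Y*=-0.000007+0.000024i  Y=-0.209877+0.022436i  product +0.000001-0.000005i
  m=-6: Y*=-0.000129-0.000286i  Y=-0.343572+0.205985i  product +0.000103+0.000072i
  m=-5: Y*=+0.002580+0.001188i  Y=-0.245316+0.360795i  product -0.001061+0.000640i
  m=-4: Y*=-0.018348+0.005340i  Y=-0.023018+0.139486i  product -0.000322-0.002682i
  m=-3: Y*=+0.051246-0.079425i  Y=-0.076075-0.274836i  product -0.025727-0.008042i
  m=-2: Y*=+0.045931+0.322210i  Y=-0.200131-0.235863i  product +0.066805-0.075317i
  m=-1: Y*=-0.509326-0.441871i  Y=+0.140067+0.064847i  product -0.042686-0.094920i
  m=+0: Y*=+0.461538-0.000000i  Y=+0.335149+0.000000i  product +0.154684+0.000000i
  m=+1: Y*=+0.509326-0.441871i  Y=-0.140067+0.064847i  product -0.042686+0.094920i
  m=+2: Y*=+0.045931-0.322210i  Y=-0.200131+0.235863i  product +0.066805+0.075317i
  m=+3: Y*=-0.051246-0.079425i  Y=+0.076075-0.274836i  product -0.025727+0.008042i
  m=+4: Y*=-0.018348-0.005340i  Y=-0.023018-0.139486i  product -0.000322+0.002682i
  m=+5: Y*=-0.002580+0.001188i  Y=+0.245316+0.360795i  product -0.001061-0.000640i
  m=+6: Y*=-0.000129+0.000286i  Y=-0.343572-0.205985i  product +0.000103-0.000072i
  m=+7: Y*=+0.000007+0.000024i  Y=+0.209877+0.022436i  product +0.000001+0.000005i
  m=+8: Y*=+0.000001+0.000001i  Y=-0.060300+0.020458i  product -0.000000-0.000000i
Accumulated sum +0.148908+0.000000i; after 4π/(2l+1) scaling, +0.110072+0.000000i ⇒ P_8 = 0.110072

0.110072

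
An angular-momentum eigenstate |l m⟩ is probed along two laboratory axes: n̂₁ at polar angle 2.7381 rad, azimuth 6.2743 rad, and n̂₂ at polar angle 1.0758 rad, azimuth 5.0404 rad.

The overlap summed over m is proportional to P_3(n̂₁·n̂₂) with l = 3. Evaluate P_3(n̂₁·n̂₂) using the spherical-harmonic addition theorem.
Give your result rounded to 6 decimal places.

0.400018

Addition theorem: P_3(cos γ) = (4π/7) Σ_m Y*_{lm}(Ω₁) Y_{lm}(Ω₂), m = −3…3:
  m=-3: 0.02524 - 0.00067j × -0.23675 - 0.15741j = -0.00608 - 0.00381j  (running Σ = -0.00608 - 0.00381j)
  m=-2: -0.14488 + 0.00257j × -0.29789 + 0.22930j = 0.04257 - 0.03399j  (running Σ = 0.03648 - 0.03780j)
  m=-1: 0.40974 - 0.00364j × 0.01175 + 0.03453j = 0.00494 + 0.01411j  (running Σ = 0.04142 - 0.02370j)
  m=0: -0.42187 + 0.00000j × -0.33180 + 0.00000j = 0.13998 + 0.00000j  (running Σ = 0.18140 - 0.02370j)
  m=1: -0.40974 - 0.00364j × -0.01175 + 0.03453j = 0.00494 - 0.01411j  (running Σ = 0.18634 - 0.03780j)
  m=2: -0.14488 - 0.00257j × -0.29789 - 0.22930j = 0.04257 + 0.03399j  (running Σ = 0.22891 - 0.00381j)
  m=3: -0.02524 - 0.00067j × 0.23675 - 0.15741j = -0.00608 + 0.00381j  (running Σ = 0.22283 + 0.00000j)
Σ over m = 0.22283 + 0.00000j; ×(4π/7) → 0.40002 + 0.00000j. Real part: 0.400018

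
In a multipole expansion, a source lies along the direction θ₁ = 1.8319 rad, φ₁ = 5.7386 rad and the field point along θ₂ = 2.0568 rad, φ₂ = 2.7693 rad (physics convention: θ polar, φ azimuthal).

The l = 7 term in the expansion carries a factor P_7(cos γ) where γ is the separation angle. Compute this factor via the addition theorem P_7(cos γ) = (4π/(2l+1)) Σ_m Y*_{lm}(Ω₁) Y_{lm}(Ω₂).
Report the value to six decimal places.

Addition theorem: P_7(cos γ) = (4π/15) Σ_m Y*_{lm}(Ω₁) Y_{lm}(Ω₂), m = −7…7:
  [-7]  conj(Y_{7,-7})(Ω₁) = -0.307766+0.244082i ; Y_{7,-7}(Ω₂) = +0.181708-0.107824i ; Δ = -0.029606+0.077536i
  [-6]  conj(Y_{7,-6})(Ω₁) = +0.389611-0.049320i ; Y_{7,-6}(Ω₂) = +0.257034-0.329169i ; Δ = +0.083909-0.140925i
  [-5]  conj(Y_{7,-5})(Ω₁) = +0.037718+0.016784i ; Y_{7,-5}(Ω₂) = +0.104367-0.348890i ; Δ = +0.009792-0.011408i
  [-4]  conj(Y_{7,-4})(Ω₁) = -0.201016-0.289120i ; Y_{7,-4}(Ω₂) = +0.002796+0.034180i ; Δ = +0.009320-0.007679i
  [-3]  conj(Y_{7,-3})(Ω₁) = +0.004790+0.075985i ; Y_{7,-3}(Ω₂) = +0.154020+0.315681i ; Δ = -0.023249+0.013215i
  [-2]  conj(Y_{7,-2})(Ω₁) = -0.145019+0.277454i ; Y_{7,-2}(Ω₂) = +0.092124+0.084896i ; Δ = -0.036915+0.013249i
  [-1]  conj(Y_{7,-1})(Ω₁) = +0.101612-0.061544i ; Y_{7,-1}(Ω₂) = -0.281281-0.109841i ; Δ = -0.035342+0.006150i
  [+0]  conj(Y_{7,0})(Ω₁) = +0.298943-0.000000i ; Y_{7,0}(Ω₂) = -0.165652+0.000000i ; Δ = -0.049521+0.000000i
  [+1]  conj(Y_{7,1})(Ω₁) = -0.101612-0.061544i ; Y_{7,1}(Ω₂) = +0.281281-0.109841i ; Δ = -0.035342-0.006150i
  [+2]  conj(Y_{7,2})(Ω₁) = -0.145019-0.277454i ; Y_{7,2}(Ω₂) = +0.092124-0.084896i ; Δ = -0.036915-0.013249i
  [+3]  conj(Y_{7,3})(Ω₁) = -0.004790+0.075985i ; Y_{7,3}(Ω₂) = -0.154020+0.315681i ; Δ = -0.023249-0.013215i
  [+4]  conj(Y_{7,4})(Ω₁) = -0.201016+0.289120i ; Y_{7,4}(Ω₂) = +0.002796-0.034180i ; Δ = +0.009320+0.007679i
  [+5]  conj(Y_{7,5})(Ω₁) = -0.037718+0.016784i ; Y_{7,5}(Ω₂) = -0.104367-0.348890i ; Δ = +0.009792+0.011408i
  [+6]  conj(Y_{7,6})(Ω₁) = +0.389611+0.049320i ; Y_{7,6}(Ω₂) = +0.257034+0.329169i ; Δ = +0.083909+0.140925i
  [+7]  conj(Y_{7,7})(Ω₁) = +0.307766+0.244082i ; Y_{7,7}(Ω₂) = -0.181708-0.107824i ; Δ = -0.029606-0.077536i
Σ over m = -0.093701+0.000000i; ×(4π/15) → -0.078499+0.000000i. Real part: -0.078499

-0.078499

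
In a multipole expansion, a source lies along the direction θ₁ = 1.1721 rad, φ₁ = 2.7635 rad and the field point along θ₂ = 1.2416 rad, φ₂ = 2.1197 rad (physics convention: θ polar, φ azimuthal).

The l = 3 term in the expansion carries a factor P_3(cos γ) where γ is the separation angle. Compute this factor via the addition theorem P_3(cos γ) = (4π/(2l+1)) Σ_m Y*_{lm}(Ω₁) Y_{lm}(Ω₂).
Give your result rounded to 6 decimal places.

0.159151

Term-by-term m-sum for l=3 (normalisation 4π/7 = 1.795196):
  term(m=-3) = -0.040737+0.108029i   from Y*(Ω₁)=-0.138062+0.295930i, Y(Ω₂)=+0.352538-0.026814i
  term(m=-2) = +0.027857+0.095721i   from Y*(Ω₁)=+0.245122-0.231203i, Y(Ω₂)=-0.134779+0.263378i
  term(m=-1) = +0.008572+0.006433i   from Y*(Ω₁)=+0.068213-0.027094i, Y(Ω₂)=+0.076183+0.124564i
  term(m=+0) = +0.097271+0.000000i   from Y*(Ω₁)=-0.325449-0.000000i, Y(Ω₂)=-0.298882+0.000000i
  term(m=+1) = +0.008572-0.006433i   from Y*(Ω₁)=-0.068213-0.027094i, Y(Ω₂)=-0.076183+0.124564i
  term(m=+2) = +0.027857-0.095721i   from Y*(Ω₁)=+0.245122+0.231203i, Y(Ω₂)=-0.134779-0.263378i
  term(m=+3) = -0.040737-0.108029i   from Y*(Ω₁)=+0.138062+0.295930i, Y(Ω₂)=-0.352538-0.026814i
Σ over m = +0.088654-0.000000i; ×(4π/7) → +0.159151-0.000000i. Real part: 0.159151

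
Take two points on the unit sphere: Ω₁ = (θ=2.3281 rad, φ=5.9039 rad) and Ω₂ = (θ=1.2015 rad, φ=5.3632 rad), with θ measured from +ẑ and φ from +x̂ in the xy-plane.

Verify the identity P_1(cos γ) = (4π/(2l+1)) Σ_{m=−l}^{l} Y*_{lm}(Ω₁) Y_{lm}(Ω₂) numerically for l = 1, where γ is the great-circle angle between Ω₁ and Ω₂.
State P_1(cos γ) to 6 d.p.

Term-by-term m-sum for l=1 (normalisation 4π/3 = 4.188790):
  [-1]  conj(Y_{1,-1})(Ω₁) = 0.23322 - 0.09296j ; Y_{1,-1}(Ω₂) = 0.19520 + 0.25634j ; Δ = 0.06935 + 0.04164j
  [+0]  conj(Y_{1,0})(Ω₁) = -0.33565 + 0.00000j ; Y_{1,0}(Ω₂) = 0.17637 + 0.00000j ; Δ = -0.05920 + 0.00000j
  [+1]  conj(Y_{1,1})(Ω₁) = -0.23322 - 0.09296j ; Y_{1,1}(Ω₂) = -0.19520 + 0.25634j ; Δ = 0.06935 - 0.04164j
Total Σ_m = 0.07951 + 0.00000j. Multiply by 4.188790: 0.33306 + 0.00000j. P_1(cos γ) = 0.333058

0.333058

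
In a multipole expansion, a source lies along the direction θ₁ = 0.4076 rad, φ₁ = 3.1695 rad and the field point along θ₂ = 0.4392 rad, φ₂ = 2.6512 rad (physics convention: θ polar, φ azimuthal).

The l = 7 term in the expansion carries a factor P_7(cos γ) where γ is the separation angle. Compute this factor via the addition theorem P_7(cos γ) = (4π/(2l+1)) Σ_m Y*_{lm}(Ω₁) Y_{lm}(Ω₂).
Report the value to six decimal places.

Summing Y*_{l m}(θ₁,φ₁)·Y_{l m}(θ₂,φ₂) over m ∈ [−7, 7]; prefactor 4π/(2·7+1) = 0.837758:
  m=-7: Y*=(-0.000754, -0.000149)  Y=(0.001204, 0.000361)  product (-0.000001, -0.000000)
  m=-6: Y*=(0.006572, 0.001111)  Y=(-0.009812, 0.001981)  product (-0.000067, 0.000002)
  m=-5: Y*=(-0.035415, -0.004974)  Y=(0.037971, -0.031316)  product (-0.001501, 0.000920)
  m=-4: Y*=(0.131554, 0.014747)  Y=(-0.063269, 0.153580)  product (-0.010588, 0.019271)
  m=-3: Y*=(-0.336227, -0.028216)  Y=(-0.037980, -0.379990)  product (0.002048, 0.128834)
  m=-2: Y*=(0.538048, 0.030062)  Y=(0.297055, 0.443649)  product (0.146493, 0.247635)
  m=-1: Y*=(-0.354547, -0.009897)  Y=(-0.221548, -0.118283)  product (0.077379, 0.044130)
  m=+0: Y*=(-0.309636, -0.000000)  Y=(-0.381423, 0.000000)  product (0.118102, 0.000000)
  m=+1: Y*=(0.354547, -0.009897)  Y=(0.221548, -0.118283)  product (0.077379, -0.044130)
  m=+2: Y*=(0.538048, -0.030062)  Y=(0.297055, -0.443649)  product (0.146493, -0.247635)
  m=+3: Y*=(0.336227, -0.028216)  Y=(0.037980, -0.379990)  product (0.002048, -0.128834)
  m=+4: Y*=(0.131554, -0.014747)  Y=(-0.063269, -0.153580)  product (-0.010588, -0.019271)
  m=+5: Y*=(0.035415, -0.004974)  Y=(-0.037971, -0.031316)  product (-0.001501, -0.000920)
  m=+6: Y*=(0.006572, -0.001111)  Y=(-0.009812, -0.001981)  product (-0.000067, -0.000002)
  m=+7: Y*=(0.000754, -0.000149)  Y=(-0.001204, 0.000361)  product (-0.000001, 0.000000)
Σ over m = (0.545629, -0.000000); ×(4π/15) → (0.457105, -0.000000). Real part: 0.457105

0.457105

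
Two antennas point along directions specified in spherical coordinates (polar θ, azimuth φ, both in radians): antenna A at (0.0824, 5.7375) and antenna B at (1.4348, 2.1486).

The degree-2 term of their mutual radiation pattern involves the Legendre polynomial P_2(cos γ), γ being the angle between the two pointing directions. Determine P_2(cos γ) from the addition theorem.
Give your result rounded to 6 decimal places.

Addition theorem: P_2(cos γ) = (4π/5) Σ_m Y*_{lm}(Ω₁) Y_{lm}(Ω₂), m = −2…2:
  term(m=-2) = +0.000621+0.000774i   from Y*(Ω₁)=+0.001207-0.002322i, Y(Ω₂)=-0.152945+0.346959i
  term(m=-1) = -0.005929-0.002844i   from Y*(Ω₁)=+0.054167-0.032889i, Y(Ω₂)=-0.056679-0.086927i
  term(m=+0) = -0.186063+0.000000i   from Y*(Ω₁)=+0.624373-0.000000i, Y(Ω₂)=-0.298000+0.000000i
  term(m=+1) = -0.005929+0.002844i   from Y*(Ω₁)=-0.054167-0.032889i, Y(Ω₂)=+0.056679-0.086927i
  term(m=+2) = +0.000621-0.000774i   from Y*(Ω₁)=+0.001207+0.002322i, Y(Ω₂)=-0.152945-0.346959i
Accumulated sum -0.196679-0.000000i; after 4π/(2l+1) scaling, -0.494309-0.000000i ⇒ P_2 = -0.494309

-0.494309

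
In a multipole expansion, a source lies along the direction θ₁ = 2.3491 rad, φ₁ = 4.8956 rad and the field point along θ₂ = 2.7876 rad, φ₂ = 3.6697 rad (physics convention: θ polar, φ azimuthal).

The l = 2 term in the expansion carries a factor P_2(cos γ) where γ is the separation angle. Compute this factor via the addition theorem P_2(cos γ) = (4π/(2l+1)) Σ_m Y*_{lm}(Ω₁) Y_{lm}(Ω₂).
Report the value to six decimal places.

0.325847

Addition theorem: P_2(cos γ) = (4π/5) Σ_m Y*_{lm}(Ω₁) Y_{lm}(Ω₂), m = −2…2:
  term(m=-2) = (-0.007013, 0.005786)   from Y*(Ω₁)=(-0.182874, -0.070178), Y(Ω₂)=(0.022845, -0.040405)
  term(m=-1) = (0.032803, 0.091307)   from Y*(Ω₁)=(-0.070367, 0.379771), Y(Ω₂)=(0.216974, -0.126577)
  term(m=+0) = (0.078072, 0.000000)   from Y*(Ω₁)=(0.150983, -0.000000), Y(Ω₂)=(0.517088, 0.000000)
  term(m=+1) = (0.032803, -0.091307)   from Y*(Ω₁)=(0.070367, 0.379771), Y(Ω₂)=(-0.216974, -0.126577)
  term(m=+2) = (-0.007013, -0.005786)   from Y*(Ω₁)=(-0.182874, 0.070178), Y(Ω₂)=(0.022845, 0.040405)
Σ over m = (0.129650, 0.000000); ×(4π/5) → (0.325847, 0.000000). Real part: 0.325847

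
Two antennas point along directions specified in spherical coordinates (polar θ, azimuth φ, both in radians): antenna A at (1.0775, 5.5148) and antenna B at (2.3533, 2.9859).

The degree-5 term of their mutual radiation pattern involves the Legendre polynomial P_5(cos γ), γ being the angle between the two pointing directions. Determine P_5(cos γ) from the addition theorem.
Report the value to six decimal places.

Term-by-term m-sum for l=5 (normalisation 4π/11 = 1.142397):
  [-5]  conj(Y_{5,-5})(Ω₁) = -0.18811 + 0.15855j ; Y_{5,-5}(Ω₂) = -0.05927 - 0.05845j ; Δ = 0.02042 + 0.00160j
  [-4]  conj(Y_{5,-4})(Ω₁) = -0.41730 - 0.02844j ; Y_{5,-4}(Ω₂) = -0.21258 - 0.15265j ; Δ = 0.08437 + 0.06975j
  [-3]  conj(Y_{5,-3})(Ω₁) = -0.16126 - 0.17863j ; Y_{5,-3}(Ω₂) = -0.38268 - 0.19299j ; Δ = 0.02724 + 0.09948j
  [-2]  conj(Y_{5,-2})(Ω₁) = -0.00693 + 0.20365j ; Y_{5,-2}(Ω₂) = -0.28104 - 0.09045j ; Δ = 0.02037 - 0.05661j
  [-1]  conj(Y_{5,-1})(Ω₁) = -0.21975 + 0.21239j ; Y_{5,-1}(Ω₂) = 0.17279 + 0.02712j ; Δ = -0.04373 + 0.03074j
  [+0]  conj(Y_{5,0})(Ω₁) = 0.13686 + 0.00000j ; Y_{5,0}(Ω₂) = 0.34873 + 0.00000j ; Δ = 0.04773 + 0.00000j
  [+1]  conj(Y_{5,1})(Ω₁) = 0.21975 + 0.21239j ; Y_{5,1}(Ω₂) = -0.17279 + 0.02712j ; Δ = -0.04373 - 0.03074j
  [+2]  conj(Y_{5,2})(Ω₁) = -0.00693 - 0.20365j ; Y_{5,2}(Ω₂) = -0.28104 + 0.09045j ; Δ = 0.02037 + 0.05661j
  [+3]  conj(Y_{5,3})(Ω₁) = 0.16126 - 0.17863j ; Y_{5,3}(Ω₂) = 0.38268 - 0.19299j ; Δ = 0.02724 - 0.09948j
  [+4]  conj(Y_{5,4})(Ω₁) = -0.41730 + 0.02844j ; Y_{5,4}(Ω₂) = -0.21258 + 0.15265j ; Δ = 0.08437 - 0.06975j
  [+5]  conj(Y_{5,5})(Ω₁) = 0.18811 + 0.15855j ; Y_{5,5}(Ω₂) = 0.05927 - 0.05845j ; Δ = 0.02042 - 0.00160j
Accumulated sum 0.26505 - 0.00000j; after 4π/(2l+1) scaling, 0.30280 - 0.00000j ⇒ P_5 = 0.302796

0.302796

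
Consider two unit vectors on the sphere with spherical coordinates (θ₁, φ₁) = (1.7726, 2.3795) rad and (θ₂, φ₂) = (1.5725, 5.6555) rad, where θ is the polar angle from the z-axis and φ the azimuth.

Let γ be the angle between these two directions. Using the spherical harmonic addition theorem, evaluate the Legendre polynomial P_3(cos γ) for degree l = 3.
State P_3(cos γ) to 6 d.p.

Addition theorem: P_3(cos γ) = (4π/7) Σ_m Y*_{lm}(Ω₁) Y_{lm}(Ω₂), m = −3…3:
  term(m=-3) = -0.15056 + 0.06423j   from Y*(Ω₁)=0.25736 + 0.29613j, Y(Ω₂)=-0.12817 + 0.39705j
  term(m=-2) = 0.00033 - 0.00009j   from Y*(Ω₁)=-0.00916 + 0.19640j, Y(Ω₂)=-0.00054 - 0.00166j
  term(m=-1) = -0.08103 + 0.01096j   from Y*(Ω₁)=0.18303 - 0.17469j, Y(Ω₂)=-0.26157 - 0.18979j
  term(m=+0) = 0.00040 + 0.00000j   from Y*(Ω₁)=0.20937 + 0.00000j, Y(Ω₂)=0.00191 + 0.00000j
  term(m=+1) = -0.08103 - 0.01096j   from Y*(Ω₁)=-0.18303 - 0.17469j, Y(Ω₂)=0.26157 - 0.18979j
  term(m=+2) = 0.00033 + 0.00009j   from Y*(Ω₁)=-0.00916 - 0.19640j, Y(Ω₂)=-0.00054 + 0.00166j
  term(m=+3) = -0.15056 - 0.06423j   from Y*(Ω₁)=-0.25736 + 0.29613j, Y(Ω₂)=0.12817 + 0.39705j
Accumulated sum -0.46213 + 0.00000j; after 4π/(2l+1) scaling, -0.82962 + 0.00000j ⇒ P_3 = -0.829617

-0.829617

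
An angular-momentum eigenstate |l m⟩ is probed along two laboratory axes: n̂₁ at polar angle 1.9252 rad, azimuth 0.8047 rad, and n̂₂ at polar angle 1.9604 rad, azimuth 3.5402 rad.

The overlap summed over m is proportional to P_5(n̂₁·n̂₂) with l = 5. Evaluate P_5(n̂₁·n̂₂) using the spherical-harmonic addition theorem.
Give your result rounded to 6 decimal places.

0.302594

Addition theorem: P_5(cos γ) = (4π/11) Σ_m Y*_{lm}(Ω₁) Y_{lm}(Ω₂), m = −5…5:
  [-5]  conj(Y_{5,-5})(Ω₁) = -0.21407 - 0.25996j ; Y_{5,-5}(Ω₂) = 0.12885 + 0.28679j ; Δ = 0.04697 - 0.09489j
  [-4]  conj(Y_{5,-4})(Ω₁) = 0.39288 + 0.03039j ; Y_{5,-4}(Ω₂) = 0.00965 + 0.40811j ; Δ = -0.00861 + 0.16063j
  [-3]  conj(Y_{5,-3})(Ω₁) = -0.01788 + 0.01592j ; Y_{5,-3}(Ω₂) = -0.02993 + 0.07603j ; Δ = -0.00068 - 0.00184j
  [-2]  conj(Y_{5,-2})(Ω₁) = -0.01275 + 0.33016j ; Y_{5,-2}(Ω₂) = 0.21830 - 0.22353j ; Δ = 0.07102 + 0.07493j
  [-1]  conj(Y_{5,-1})(Ω₁) = -0.07944 - 0.08257j ; Y_{5,-1}(Ω₂) = 0.15909 - 0.06700j ; Δ = -0.01817 - 0.00781j
  [+0]  conj(Y_{5,0})(Ω₁) = -0.30372 + 0.00000j ; Y_{5,0}(Ω₂) = -0.27597 + 0.00000j ; Δ = 0.08382 + 0.00000j
  [+1]  conj(Y_{5,1})(Ω₁) = 0.07944 - 0.08257j ; Y_{5,1}(Ω₂) = -0.15909 - 0.06700j ; Δ = -0.01817 + 0.00781j
  [+2]  conj(Y_{5,2})(Ω₁) = -0.01275 - 0.33016j ; Y_{5,2}(Ω₂) = 0.21830 + 0.22353j ; Δ = 0.07102 - 0.07493j
  [+3]  conj(Y_{5,3})(Ω₁) = 0.01788 + 0.01592j ; Y_{5,3}(Ω₂) = 0.02993 + 0.07603j ; Δ = -0.00068 + 0.00184j
  [+4]  conj(Y_{5,4})(Ω₁) = 0.39288 - 0.03039j ; Y_{5,4}(Ω₂) = 0.00965 - 0.40811j ; Δ = -0.00861 - 0.16063j
  [+5]  conj(Y_{5,5})(Ω₁) = 0.21407 - 0.25996j ; Y_{5,5}(Ω₂) = -0.12885 + 0.28679j ; Δ = 0.04697 + 0.09489j
Σ over m = 0.26488 + 0.00000j; ×(4π/11) → 0.30259 + 0.00000j. Real part: 0.302594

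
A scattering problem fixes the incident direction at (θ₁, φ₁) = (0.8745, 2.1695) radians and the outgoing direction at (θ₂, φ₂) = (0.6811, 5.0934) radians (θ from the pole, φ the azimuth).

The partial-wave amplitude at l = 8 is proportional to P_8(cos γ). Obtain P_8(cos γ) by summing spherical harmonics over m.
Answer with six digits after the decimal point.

Expand P_8 via completeness: Σ_{m} conj(Y_{8,m}) at Ω₁ times Y_{8,m} at Ω₂ —
  m=-8: Y*=+0.004775-0.061694i  Y=-0.012678-0.001189i  product -0.000134+0.000776i
  m=-7: Y*=-0.179416+0.103075i  Y=-0.028714+0.055901i  product -0.000610-0.012989i
  m=-6: Y*=+0.357321+0.172883i  Y=+0.123881+0.142600i  product +0.019612+0.072371i
  m=-5: Y*=-0.064851-0.434760i  Y=+0.357494-0.124154i  product -0.077161-0.147372i
  m=-4: Y*=-0.112171+0.103825i  Y=+0.022328-0.477232i  product +0.047044+0.055850i
  m=-3: Y*=-0.270243-0.061942i  Y=-0.233381-0.106402i  product +0.056479+0.043211i
  m=-2: Y*=+0.115600+0.295074i  Y=+0.160454-0.153122i  product +0.063731+0.029645i
  m=-1: Y*=-0.080339+0.117758i  Y=-0.141265-0.352646i  product +0.052876+0.011696i
  m=+0: Y*=+0.340567-0.000000i  Y=+0.108212+0.000000i  product +0.036854+0.000000i
  m=+1: Y*=+0.080339+0.117758i  Y=+0.141265-0.352646i  product +0.052876-0.011696i
  m=+2: Y*=+0.115600-0.295074i  Y=+0.160454+0.153122i  product +0.063731-0.029645i
  m=+3: Y*=+0.270243-0.061942i  Y=+0.233381-0.106402i  product +0.056479-0.043211i
  m=+4: Y*=-0.112171-0.103825i  Y=+0.022328+0.477232i  product +0.047044-0.055850i
  m=+5: Y*=+0.064851-0.434760i  Y=-0.357494-0.124154i  product -0.077161+0.147372i
  m=+6: Y*=+0.357321-0.172883i  Y=+0.123881-0.142600i  product +0.019612-0.072371i
  m=+7: Y*=+0.179416+0.103075i  Y=+0.028714+0.055901i  product -0.000610+0.012989i
  m=+8: Y*=+0.004775+0.061694i  Y=-0.012678+0.001189i  product -0.000134-0.000776i
Σ over m = +0.360527-0.000000i; ×(4π/17) → +0.266501-0.000000i. Real part: 0.266501

0.266501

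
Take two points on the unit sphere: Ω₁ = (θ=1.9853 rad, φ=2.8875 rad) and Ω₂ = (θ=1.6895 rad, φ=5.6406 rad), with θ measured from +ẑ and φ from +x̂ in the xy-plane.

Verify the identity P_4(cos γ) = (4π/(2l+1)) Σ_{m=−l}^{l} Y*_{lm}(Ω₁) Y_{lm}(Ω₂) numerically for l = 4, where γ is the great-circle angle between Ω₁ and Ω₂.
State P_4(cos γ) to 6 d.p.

Expand P_4 via completeness: Σ_{m} conj(Y_{4,m}) at Ω₁ times Y_{4,m} at Ω₂ —
  m=-4: 0.16353 - 0.26409j × -0.36190 + 0.23261j = 0.00225 + 0.13361j  (running Σ = 0.00225 + 0.13361j)
  m=-3: 0.27959 - 0.26695j × 0.05071 - 0.13597j = -0.02212 - 0.05155j  (running Σ = -0.01987 + 0.08206j)
  m=-2: 0.03315 - 0.01846j × -0.08381 - 0.28540j = -0.00805 - 0.00791j  (running Σ = -0.02792 + 0.07415j)
  m=-1: -0.31474 + 0.08174j × 0.12923 + 0.09674j = -0.04858 - 0.01988j  (running Σ = -0.07650 + 0.05426j)
  m=0: -0.09998 + 0.00000j × 0.27358 + 0.00000j = -0.02735 + 0.00000j  (running Σ = -0.10385 + 0.05426j)
  m=1: 0.31474 + 0.08174j × -0.12923 + 0.09674j = -0.04858 + 0.01988j  (running Σ = -0.15244 + 0.07415j)
  m=2: 0.03315 + 0.01846j × -0.08381 + 0.28540j = -0.00805 + 0.00791j  (running Σ = -0.16048 + 0.08206j)
  m=3: -0.27959 - 0.26695j × -0.05071 - 0.13597j = -0.02212 + 0.05155j  (running Σ = -0.18260 + 0.13361j)
  m=4: 0.16353 + 0.26409j × -0.36190 - 0.23261j = 0.00225 - 0.13361j  (running Σ = -0.18036 + 0.00000j)
Σ over m = -0.18036 + 0.00000j; ×(4π/9) → -0.25182 + 0.00000j. Real part: -0.251824

-0.251824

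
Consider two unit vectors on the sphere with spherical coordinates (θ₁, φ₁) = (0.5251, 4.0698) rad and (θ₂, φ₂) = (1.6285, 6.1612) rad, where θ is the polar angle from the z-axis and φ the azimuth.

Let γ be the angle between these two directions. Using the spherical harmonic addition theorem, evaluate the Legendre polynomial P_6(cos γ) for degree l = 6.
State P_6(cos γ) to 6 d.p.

0.126823

Expand P_6 via completeness: Σ_{m} conj(Y_{6,m}) at Ω₁ times Y_{6,m} at Ω₂ —
  term(m=-6) = 0.00367 + 0.00007j   from Y*(Ω₁)=0.00579 - 0.00502j, Y(Ω₂)=0.35579 + 0.31963j
  term(m=-5) = 0.00225 - 0.00377j   from Y*(Ω₁)=0.00327 + 0.04572j, Y(Ω₂)=-0.07845 - 0.05482j
  term(m=-4) = 0.02725 + 0.04854j   from Y*(Ω₁)=-0.13715 - 0.08815j, Y(Ω₂)=-0.30160 - 0.16007j
  term(m=-3) = 0.04118 + 0.00037j   from Y*(Ω₁)=0.34832 - 0.12991j, Y(Ω₂)=0.10344 + 0.03964j
  term(m=-2) = -0.07601 + 0.12985j   from Y*(Ω₁)=-0.13886 + 0.47288j, Y(Ω₂)=0.29626 + 0.07375j
  term(m=-1) = 0.01072 + 0.01869j   from Y*(Ω₁)=-0.11107 - 0.14838j, Y(Ω₂)=-0.11538 - 0.01414j
  term(m=+0) = 0.11309 + 0.00000j   from Y*(Ω₁)=-0.38225 + 0.00000j, Y(Ω₂)=-0.29587 + 0.00000j
  term(m=+1) = 0.01072 - 0.01869j   from Y*(Ω₁)=0.11107 - 0.14838j, Y(Ω₂)=0.11538 - 0.01414j
  term(m=+2) = -0.07601 - 0.12985j   from Y*(Ω₁)=-0.13886 - 0.47288j, Y(Ω₂)=0.29626 - 0.07375j
  term(m=+3) = 0.04118 - 0.00037j   from Y*(Ω₁)=-0.34832 - 0.12991j, Y(Ω₂)=-0.10344 + 0.03964j
  term(m=+4) = 0.02725 - 0.04854j   from Y*(Ω₁)=-0.13715 + 0.08815j, Y(Ω₂)=-0.30160 + 0.16007j
  term(m=+5) = 0.00225 + 0.00377j   from Y*(Ω₁)=-0.00327 + 0.04572j, Y(Ω₂)=0.07845 - 0.05482j
  term(m=+6) = 0.00367 - 0.00007j   from Y*(Ω₁)=0.00579 + 0.00502j, Y(Ω₂)=0.35579 - 0.31963j
Accumulated sum 0.13120 - 0.00000j; after 4π/(2l+1) scaling, 0.12682 - 0.00000j ⇒ P_6 = 0.126823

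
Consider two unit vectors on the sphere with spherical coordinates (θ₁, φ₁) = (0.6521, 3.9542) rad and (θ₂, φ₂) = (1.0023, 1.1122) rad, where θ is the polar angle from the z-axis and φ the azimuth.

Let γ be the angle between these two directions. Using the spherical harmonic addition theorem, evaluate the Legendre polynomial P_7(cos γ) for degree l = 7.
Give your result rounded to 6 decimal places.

0.128466

Addition theorem: P_7(cos γ) = (4π/15) Σ_m Y*_{lm}(Ω₁) Y_{lm}(Ω₂), m = −7…7:
  [-7]  conj(Y_{7,-7})(Ω₁) = -0.01255 + 0.00849j ; Y_{7,-7}(Ω₂) = 0.01034 - 0.15057j ; Δ = 0.00115 + 0.00198j
  [-6]  conj(Y_{7,-6})(Ω₁) = 0.01207 - 0.07329j ; Y_{7,-6}(Ω₂) = 0.33367 - 0.13716j ; Δ = -0.00602 - 0.02611j
  [-5]  conj(Y_{7,-5})(Ω₁) = 0.13171 + 0.17349j ; Y_{7,-5}(Ω₂) = 0.32389 + 0.28533j ; Δ = -0.00684 + 0.09377j
  [-4]  conj(Y_{7,-4})(Ω₁) = -0.40990 - 0.04479j ; Y_{7,-4}(Ω₂) = -0.03986 + 0.14772j ; Δ = 0.02296 - 0.05877j
  [-3]  conj(Y_{7,-3})(Ω₁) = 0.34637 - 0.29398j ; Y_{7,-3}(Ω₂) = 0.26738 - 0.05281j ; Δ = 0.07709 - 0.09690j
  [-2]  conj(Y_{7,-2})(Ω₁) = -0.00642 + 0.11790j ; Y_{7,-2}(Ω₂) = 0.17711 + 0.23124j ; Δ = -0.02840 + 0.01940j
  [-1]  conj(Y_{7,-1})(Ω₁) = 0.24271 + 0.25629j ; Y_{7,-1}(Ω₂) = 0.07126 - 0.14434j ; Δ = 0.05429 - 0.01677j
  [+0]  conj(Y_{7,0})(Ω₁) = -0.23950 + 0.00000j ; Y_{7,0}(Ω₂) = 0.31351 + 0.00000j ; Δ = -0.07509 + 0.00000j
  [+1]  conj(Y_{7,1})(Ω₁) = -0.24271 + 0.25629j ; Y_{7,1}(Ω₂) = -0.07126 - 0.14434j ; Δ = 0.05429 + 0.01677j
  [+2]  conj(Y_{7,2})(Ω₁) = -0.00642 - 0.11790j ; Y_{7,2}(Ω₂) = 0.17711 - 0.23124j ; Δ = -0.02840 - 0.01940j
  [+3]  conj(Y_{7,3})(Ω₁) = -0.34637 - 0.29398j ; Y_{7,3}(Ω₂) = -0.26738 - 0.05281j ; Δ = 0.07709 + 0.09690j
  [+4]  conj(Y_{7,4})(Ω₁) = -0.40990 + 0.04479j ; Y_{7,4}(Ω₂) = -0.03986 - 0.14772j ; Δ = 0.02296 + 0.05877j
  [+5]  conj(Y_{7,5})(Ω₁) = -0.13171 + 0.17349j ; Y_{7,5}(Ω₂) = -0.32389 + 0.28533j ; Δ = -0.00684 - 0.09377j
  [+6]  conj(Y_{7,6})(Ω₁) = 0.01207 + 0.07329j ; Y_{7,6}(Ω₂) = 0.33367 + 0.13716j ; Δ = -0.00602 + 0.02611j
  [+7]  conj(Y_{7,7})(Ω₁) = 0.01255 + 0.00849j ; Y_{7,7}(Ω₂) = -0.01034 - 0.15057j ; Δ = 0.00115 - 0.00198j
Accumulated sum 0.15335 + 0.00000j; after 4π/(2l+1) scaling, 0.12847 + 0.00000j ⇒ P_7 = 0.128466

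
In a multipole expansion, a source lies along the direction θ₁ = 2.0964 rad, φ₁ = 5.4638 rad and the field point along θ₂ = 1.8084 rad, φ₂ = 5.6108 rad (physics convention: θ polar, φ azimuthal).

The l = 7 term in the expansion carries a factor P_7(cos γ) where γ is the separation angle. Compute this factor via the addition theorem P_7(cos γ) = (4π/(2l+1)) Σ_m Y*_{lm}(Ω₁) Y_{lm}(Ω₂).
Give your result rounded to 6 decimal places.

0.008020

Expand P_7 via completeness: Σ_{m} conj(Y_{7,m}) at Ω₁ times Y_{7,m} at Ω₂ —
  m=-7: Y*=(0.154727, 0.094330)  Y=(-0.002331, -0.409603)  product (0.038277, -0.063597)
  m=-6: Y*=(-0.079644, -0.385133)  Y=(0.232832, 0.289058)  product (0.092782, -0.112693)
  m=-5: Y*=(-0.233167, 0.329760)  Y=(0.086876, 0.019458)  product (-0.026673, 0.024111)
  m=-4: Y*=(0.055679, -0.007616)  Y=(-0.316072, 0.153481)  product (-0.016430, 0.010953)
  m=-3: Y*=(0.252782, 0.205856)  Y=(0.009539, -0.019932)  product (0.006515, -0.003075)
  m=-2: Y*=(-0.014479, -0.212672)  Y=(-0.072850, -0.316801)  product (-0.066320, 0.020080)
  m=-1: Y*=(0.168204, -0.180044)  Y=(0.050160, 0.039935)  product (0.015627, -0.002314)
  m=+0: Y*=(-0.247518, -0.000000)  Y=(0.315062, 0.000000)  product (-0.077984, -0.000000)
  m=+1: Y*=(-0.168204, -0.180044)  Y=(-0.050160, 0.039935)  product (0.015627, 0.002314)
  m=+2: Y*=(-0.014479, 0.212672)  Y=(-0.072850, 0.316801)  product (-0.066320, -0.020080)
  m=+3: Y*=(-0.252782, 0.205856)  Y=(-0.009539, -0.019932)  product (0.006515, 0.003075)
  m=+4: Y*=(0.055679, 0.007616)  Y=(-0.316072, -0.153481)  product (-0.016430, -0.010953)
  m=+5: Y*=(0.233167, 0.329760)  Y=(-0.086876, 0.019458)  product (-0.026673, -0.024111)
  m=+6: Y*=(-0.079644, 0.385133)  Y=(0.232832, -0.289058)  product (0.092782, 0.112693)
  m=+7: Y*=(-0.154727, 0.094330)  Y=(0.002331, -0.409603)  product (0.038277, 0.063597)
Accumulated sum (0.009573, 0.000000); after 4π/(2l+1) scaling, (0.008020, 0.000000) ⇒ P_7 = 0.008020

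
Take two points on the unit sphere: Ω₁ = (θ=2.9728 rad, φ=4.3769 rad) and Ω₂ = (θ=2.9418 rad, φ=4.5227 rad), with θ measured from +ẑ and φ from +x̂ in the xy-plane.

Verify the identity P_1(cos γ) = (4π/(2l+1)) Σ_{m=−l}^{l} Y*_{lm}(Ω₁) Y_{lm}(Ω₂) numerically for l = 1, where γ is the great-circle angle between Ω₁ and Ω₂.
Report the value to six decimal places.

Summing Y*_{l m}(θ₁,φ₁)·Y_{l m}(θ₂,φ₂) over m ∈ [−1, 1]; prefactor 4π/(2·1+1) = 4.188790:
  [-1]  conj(Y_{1,-1})(Ω₁) = -0.019109-0.054805i ; Y_{1,-1}(Ω₂) = -0.012929+0.067339i ; Δ = +0.003938-0.000578i
  [+0]  conj(Y_{1,0})(Ω₁) = -0.481659-0.000000i ; Y_{1,0}(Ω₂) = -0.478883+0.000000i ; Δ = +0.230658+0.000000i
  [+1]  conj(Y_{1,1})(Ω₁) = +0.019109-0.054805i ; Y_{1,1}(Ω₂) = +0.012929+0.067339i ; Δ = +0.003938+0.000578i
Σ over m = +0.238533+0.000000i; ×(4π/3) → +0.999166+0.000000i. Real part: 0.999166

0.999166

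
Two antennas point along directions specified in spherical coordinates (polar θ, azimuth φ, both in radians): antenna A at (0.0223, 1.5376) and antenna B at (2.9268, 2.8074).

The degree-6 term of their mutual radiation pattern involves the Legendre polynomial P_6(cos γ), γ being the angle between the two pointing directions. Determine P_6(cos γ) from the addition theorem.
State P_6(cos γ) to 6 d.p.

0.543379

Summing Y*_{l m}(θ₁,φ₁)·Y_{l m}(θ₂,φ₂) over m ∈ [−6, 6]; prefactor 4π/(2·6+1) = 0.966644:
  m=-6: (-0.000000, 0.000000) × (-0.000019, 0.000041) = (0.000000, -0.000000)  (running Σ = (0.000000, -0.000000))
  m=-5: (0.000000, 0.000000) × (-0.000072, 0.000716) = (-0.000000, 0.000000)  (running Σ = (-0.000000, 0.000000))
  m=-4: (0.000001, -0.000000) × (0.001622, 0.006805) = (0.000000, 0.000000)  (running Σ = (0.000000, 0.000000))
  m=-3: (-0.000006, -0.000057) × (0.024873, 0.038958) = (0.000002, -0.000002)  (running Σ = (0.000002, -0.000002))
  m=-2: (-0.002581, 0.000172) × (0.161271, 0.127344) = (-0.000438, -0.000301)  (running Σ = (-0.000436, -0.000303))
  m=-1: (0.002433, 0.073267) × (0.521338, 0.181017) = (-0.011994, 0.038637)  (running Σ = (-0.012430, 0.038335))
  m=0: (1.011803, -0.000000) × (0.580142, 0.000000) = (0.586990, 0.000000)  (running Σ = (0.574559, 0.038335))
  m=1: (-0.002433, 0.073267) × (-0.521338, 0.181017) = (-0.011994, -0.038637)  (running Σ = (0.562565, -0.000303))
  m=2: (-0.002581, -0.000172) × (0.161271, -0.127344) = (-0.000438, 0.000301)  (running Σ = (0.562127, -0.000002))
  m=3: (0.000006, -0.000057) × (-0.024873, 0.038958) = (0.000002, 0.000002)  (running Σ = (0.562129, 0.000000))
  m=4: (0.000001, 0.000000) × (0.001622, -0.006805) = (0.000000, -0.000000)  (running Σ = (0.562129, 0.000000))
  m=5: (-0.000000, 0.000000) × (0.000072, 0.000716) = (-0.000000, -0.000000)  (running Σ = (0.562129, -0.000000))
  m=6: (-0.000000, -0.000000) × (-0.000019, -0.000041) = (0.000000, 0.000000)  (running Σ = (0.562129, 0.000000))
Accumulated sum (0.562129, 0.000000); after 4π/(2l+1) scaling, (0.543379, 0.000000) ⇒ P_6 = 0.543379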